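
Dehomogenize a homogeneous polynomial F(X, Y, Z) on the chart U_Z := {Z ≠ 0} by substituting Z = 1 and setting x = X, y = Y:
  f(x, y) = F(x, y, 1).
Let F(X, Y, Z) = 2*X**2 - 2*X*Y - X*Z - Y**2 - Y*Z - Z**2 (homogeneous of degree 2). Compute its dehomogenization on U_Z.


f(x, y) = 2*x**2 - 2*x*y - x - y**2 - y - 1

On U_Z we set Z = 1. Each monomial c·X^i·Y^j·Z^k in F becomes c·x^i·y^j·1^k = c·x^i·y^j.
Substituting Z = 1: F(X, Y, 1) = 2*x**2 - 2*x*y - x - y**2 - y - 1.
Note: deg(f) ≤ deg(F) = 2; strict inequality happens when F is divisible by Z (lost terms).


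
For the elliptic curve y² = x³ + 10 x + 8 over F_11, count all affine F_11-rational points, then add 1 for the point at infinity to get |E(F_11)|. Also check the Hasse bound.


Affine points = {(2, 5), (2, 6), (6, 3), (6, 8), (7, 5), (7, 6)}; affine count = 6; |E(F_11)| = 7.

Discriminant check: Δ ∝ 4a³ + 27b² = 4·10³ + 27·8² = 4·1000 + 27·64 ≡ 8 (mod 11). Nonzero ⇒ E is nonsingular.
For each x ∈ F_11, compute rhs = x³ + 10·x + 8 mod 11, then count y ∈ F_11 with y² ≡ rhs.
  x = 0: rhs = 8, matching y values: none (0 points).
  x = 1: rhs = 8, matching y values: none (0 points).
  x = 2: rhs = 3, matching y values: 5, 6 (2 points).
  x = 3: rhs = 10, matching y values: none (0 points).
  x = 4: rhs = 2, matching y values: none (0 points).
  x = 5: rhs = 7, matching y values: none (0 points).
  x = 6: rhs = 9, matching y values: 3, 8 (2 points).
  x = 7: rhs = 3, matching y values: 5, 6 (2 points).
  x = 8: rhs = 6, matching y values: none (0 points).
  x = 9: rhs = 2, matching y values: none (0 points).
  x = 10: rhs = 8, matching y values: none (0 points).
Total affine count: 6.
Full point count |E(F_11)| = 6 + 1 = 7.
Hasse bound: |7 − (11+1)| = |-5| = 5 ≤ 2√11 ≈ 6.6332 ✓.


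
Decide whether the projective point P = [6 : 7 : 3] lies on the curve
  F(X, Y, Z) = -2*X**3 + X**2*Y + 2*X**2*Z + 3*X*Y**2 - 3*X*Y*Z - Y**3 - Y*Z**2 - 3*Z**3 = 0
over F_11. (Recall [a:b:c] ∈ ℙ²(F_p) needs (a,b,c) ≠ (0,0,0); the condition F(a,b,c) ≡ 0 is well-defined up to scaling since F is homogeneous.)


F(6,7,3) ≡ 9 (mod 11); P is NOT on the curve.

Evaluate F(6, 7, 3) term-by-term (mod 11).
  -2*X**3 ↦ -2·216·1·1 = -432
  X**2*Y ↦ 1·36·7·1 = 252
  2*X**2*Z ↦ 2·36·1·3 = 216
  3*X*Y**2 ↦ 3·6·49·1 = 882
  -3*X*Y*Z ↦ -3·6·7·3 = -378
  -Y**3 ↦ -1·1·343·1 = -343
  -Y*Z**2 ↦ -1·1·7·9 = -63
  -3*Z**3 ↦ -3·1·1·27 = -81
Sum: F(6, 7, 3) = (-432) + (252) + (216) + (882) + (-378) + (-343) + (-63) + (-81) = 53.
Reducing mod 11: 53 ≡ 9 (mod 11).
Since F(a, b, c) ≡ 9 ≠ 0 (mod 11), P does NOT lie on the curve.


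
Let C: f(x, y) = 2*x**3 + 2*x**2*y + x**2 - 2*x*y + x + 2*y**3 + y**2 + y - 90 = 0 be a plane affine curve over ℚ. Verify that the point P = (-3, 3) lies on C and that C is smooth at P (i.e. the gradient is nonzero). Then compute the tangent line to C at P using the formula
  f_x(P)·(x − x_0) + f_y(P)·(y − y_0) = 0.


Tangent line at P: 7*x + 85*y - 234 = 0.

Step 1: f(-3, 3) = 0, so P lies on C.
Step 2: partial derivatives
  f_x(x, y) = 6*x**2 + 4*x*y + 2*x - 2*y + 1, f_y(x, y) = 2*x**2 - 2*x + 6*y**2 + 2*y + 1.
  f_x(P) = 7, f_y(P) = 85 (gradient nonzero, so P is smooth).
Step 3: tangent line at P: 7·(x − -3) + 85·(y − 3) = 0.
Expanding: 7*x + 85*y - 234 = 0.


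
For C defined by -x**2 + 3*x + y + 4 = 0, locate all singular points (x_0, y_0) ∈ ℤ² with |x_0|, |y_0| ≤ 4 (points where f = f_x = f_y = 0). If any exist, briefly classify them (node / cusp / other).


No singular points in the scanned grid; C is smooth there.

Compute partial derivatives:
  f_x = 3 - 2*x.
  f_y = 1.
f_y = 1 is a nonzero constant, so f_y never vanishes: no point (x, y) can satisfy f = f_x = f_y = 0. In particular no (x, y) ∈ {−4, ..., 4}² is singular; the curve is smooth.


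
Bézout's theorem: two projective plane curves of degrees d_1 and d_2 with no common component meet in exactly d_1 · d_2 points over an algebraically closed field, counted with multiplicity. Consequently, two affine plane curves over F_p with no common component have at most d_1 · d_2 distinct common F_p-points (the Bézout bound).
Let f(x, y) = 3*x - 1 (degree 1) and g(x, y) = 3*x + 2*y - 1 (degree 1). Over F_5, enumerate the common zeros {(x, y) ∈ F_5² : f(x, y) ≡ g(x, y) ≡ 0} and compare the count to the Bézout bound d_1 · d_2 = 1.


Common zeros: {(2, 0)}; count = 1; Bézout bound = 1.

deg(f) = 1, deg(g) = 1, so Bézout bound = 1.
Scan x ∈ F_5. For each x, list the y ∈ F_5 with f(x, y) ≡ 0 and those with g(x, y) ≡ 0 (mod 5); the common zeros in that column are the intersection.
  x = 0: f ≡ 0 at y ∈ ∅; g ≡ 0 at y ∈ {3}; common: ∅.
  x = 1: f ≡ 0 at y ∈ ∅; g ≡ 0 at y ∈ {4}; common: ∅.
  x = 2: f ≡ 0 at y ∈ {0, 1, 2, 3, 4}; g ≡ 0 at y ∈ {0}; common: {0}.
  x = 3: f ≡ 0 at y ∈ ∅; g ≡ 0 at y ∈ {1}; common: ∅.
  x = 4: f ≡ 0 at y ∈ ∅; g ≡ 0 at y ∈ {2}; common: ∅.
Collecting: common zeros = {(2, 0)}, so the count is 1.
Comparison with the Bézout bound: 1 ≤ 1 = deg(f)·deg(g), as expected for curves with no common component (the bound is attained).


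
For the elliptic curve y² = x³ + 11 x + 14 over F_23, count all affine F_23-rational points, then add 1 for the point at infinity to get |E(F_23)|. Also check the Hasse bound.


Affine points = {(1, 7), (1, 16), (8, 4), (8, 19), (13, 10), (13, 13), (15, 9), (15, 14), (16, 10), (16, 13), (17, 10), (17, 13), (18, 8), (18, 15), (20, 0), (22, 5), (22, 18)}; affine count = 17; |E(F_23)| = 18.

Discriminant check: Δ ∝ 4a³ + 27b² = 4·11³ + 27·14² = 4·1331 + 27·196 ≡ 13 (mod 23). Nonzero ⇒ E is nonsingular.
For each x ∈ F_23, compute rhs = x³ + 11·x + 14 mod 23, then count y ∈ F_23 with y² ≡ rhs.
  x = 0: rhs = 14, matching y values: none (0 points).
  x = 1: rhs = 3, matching y values: 7, 16 (2 points).
  x = 2: rhs = 21, matching y values: none (0 points).
  x = 3: rhs = 5, matching y values: none (0 points).
  x = 4: rhs = 7, matching y values: none (0 points).
  x = 5: rhs = 10, matching y values: none (0 points).
  x = 6: rhs = 20, matching y values: none (0 points).
  x = 7: rhs = 20, matching y values: none (0 points).
  x = 8: rhs = 16, matching y values: 4, 19 (2 points).
  x = 9: rhs = 14, matching y values: none (0 points).
  x = 10: rhs = 20, matching y values: none (0 points).
  x = 11: rhs = 17, matching y values: none (0 points).
  x = 12: rhs = 11, matching y values: none (0 points).
  x = 13: rhs = 8, matching y values: 10, 13 (2 points).
  x = 14: rhs = 14, matching y values: none (0 points).
  x = 15: rhs = 12, matching y values: 9, 14 (2 points).
  x = 16: rhs = 8, matching y values: 10, 13 (2 points).
  x = 17: rhs = 8, matching y values: 10, 13 (2 points).
  x = 18: rhs = 18, matching y values: 8, 15 (2 points).
  x = 19: rhs = 21, matching y values: none (0 points).
  x = 20: rhs = 0, matching y values: 0 (1 points).
  x = 21: rhs = 7, matching y values: none (0 points).
  x = 22: rhs = 2, matching y values: 5, 18 (2 points).
Total affine count: 17.
Full point count |E(F_23)| = 17 + 1 = 18.
Hasse bound: |18 − (23+1)| = |-6| = 6 ≤ 2√23 ≈ 9.5917 ✓.


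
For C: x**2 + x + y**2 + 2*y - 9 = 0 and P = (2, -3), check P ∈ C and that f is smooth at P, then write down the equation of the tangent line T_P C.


Tangent line at P: 5*x - 4*y - 22 = 0.

Step 1: f(2, -3) = 0, so P lies on C.
Step 2: partial derivatives
  f_x(x, y) = 2*x + 1, f_y(x, y) = 2*y + 2.
  f_x(P) = 5, f_y(P) = -4 (gradient nonzero, so P is smooth).
Step 3: tangent line at P: 5·(x − 2) + -4·(y − -3) = 0.
Expanding: 5*x - 4*y - 22 = 0.


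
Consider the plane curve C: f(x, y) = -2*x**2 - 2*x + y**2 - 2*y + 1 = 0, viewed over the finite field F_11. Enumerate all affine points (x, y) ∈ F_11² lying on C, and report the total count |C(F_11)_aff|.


Affine F_11-points: {(0, 1), (1, 3), (1, 10), (2, 0), (2, 2), (5, 5), (5, 8), (8, 0), (8, 2), (9, 3), (9, 10), (10, 1)}; count = 12.

For each of the 121 pairs (x, y) ∈ F_11², evaluate f(x, y) mod 11. Record the zeros.
  x = 0: [0↦1, 1↦0, 2↦1, 3↦4, 4↦9, 5↦5, 6↦3, 7↦3, 8↦5, 9↦9, 10↦4]  zeros at y ∈ {1}
  x = 1: [0↦8, 1↦7, 2↦8, 3↦0, 4↦5, 5↦1, 6↦10, 7↦10, 8↦1, 9↦5, 10↦0]  zeros at y ∈ {3, 10}
  x = 2: [0↦0, 1↦10, 2↦0, 3↦3, 4↦8, 5↦4, 6↦2, 7↦2, 8↦4, 9↦8, 10↦3]  zeros at y ∈ {0, 2}
  x = 3: [0↦10, 1↦9, 2↦10, 3↦2, 4↦7, 5↦3, 6↦1, 7↦1, 8↦3, 9↦7, 10↦2]  zeros at y ∈ ∅
  x = 4: [0↦5, 1↦4, 2↦5, 3↦8, 4↦2, 5↦9, 6↦7, 7↦7, 8↦9, 9↦2, 10↦8]  zeros at y ∈ ∅
  x = 5: [0↦7, 1↦6, 2↦7, 3↦10, 4↦4, 5↦0, 6↦9, 7↦9, 8↦0, 9↦4, 10↦10]  zeros at y ∈ {5, 8}
  x = 6: [0↦5, 1↦4, 2↦5, 3↦8, 4↦2, 5↦9, 6↦7, 7↦7, 8↦9, 9↦2, 10↦8]  zeros at y ∈ ∅
  x = 7: [0↦10, 1↦9, 2↦10, 3↦2, 4↦7, 5↦3, 6↦1, 7↦1, 8↦3, 9↦7, 10↦2]  zeros at y ∈ ∅
  x = 8: [0↦0, 1↦10, 2↦0, 3↦3, 4↦8, 5↦4, 6↦2, 7↦2, 8↦4, 9↦8, 10↦3]  zeros at y ∈ {0, 2}
  x = 9: [0↦8, 1↦7, 2↦8, 3↦0, 4↦5, 5↦1, 6↦10, 7↦10, 8↦1, 9↦5, 10↦0]  zeros at y ∈ {3, 10}
  x = 10: [0↦1, 1↦0, 2↦1, 3↦4, 4↦9, 5↦5, 6↦3, 7↦3, 8↦5, 9↦9, 10↦4]  zeros at y ∈ {1}
Collecting zeros: affine points = {(0, 1), (1, 3), (1, 10), (2, 0), (2, 2), (5, 5), (5, 8), (8, 0), (8, 2), (9, 3), (9, 10), (10, 1)}.
Total count |C(F_11)_aff| = 12.


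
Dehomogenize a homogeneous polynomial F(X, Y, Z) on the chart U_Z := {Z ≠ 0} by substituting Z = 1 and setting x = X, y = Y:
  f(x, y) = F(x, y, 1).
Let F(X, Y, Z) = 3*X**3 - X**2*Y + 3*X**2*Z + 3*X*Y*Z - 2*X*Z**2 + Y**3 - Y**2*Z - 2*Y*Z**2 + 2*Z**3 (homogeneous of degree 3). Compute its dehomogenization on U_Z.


f(x, y) = 3*x**3 - x**2*y + 3*x**2 + 3*x*y - 2*x + y**3 - y**2 - 2*y + 2

On U_Z we set Z = 1. Each monomial c·X^i·Y^j·Z^k in F becomes c·x^i·y^j·1^k = c·x^i·y^j.
Substituting Z = 1: F(X, Y, 1) = 3*x**3 - x**2*y + 3*x**2 + 3*x*y - 2*x + y**3 - y**2 - 2*y + 2.
Note: deg(f) ≤ deg(F) = 3; strict inequality happens when F is divisible by Z (lost terms).


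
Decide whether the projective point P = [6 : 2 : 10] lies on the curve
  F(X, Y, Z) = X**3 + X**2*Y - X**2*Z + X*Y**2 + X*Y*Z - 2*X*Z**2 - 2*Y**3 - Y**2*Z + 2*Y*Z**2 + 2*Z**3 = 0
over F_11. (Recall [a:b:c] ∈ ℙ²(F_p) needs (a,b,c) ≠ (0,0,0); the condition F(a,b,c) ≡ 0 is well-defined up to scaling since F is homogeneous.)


F(6,2,10) ≡ 6 (mod 11); P is NOT on the curve.

Evaluate F(6, 2, 10) term-by-term (mod 11).
  X**3 ↦ 1·216·1·1 = 216
  X**2*Y ↦ 1·36·2·1 = 72
  -X**2*Z ↦ -1·36·1·10 = -360
  X*Y**2 ↦ 1·6·4·1 = 24
  X*Y*Z ↦ 1·6·2·10 = 120
  -2*X*Z**2 ↦ -2·6·1·100 = -1200
  -2*Y**3 ↦ -2·1·8·1 = -16
  -Y**2*Z ↦ -1·1·4·10 = -40
  2*Y*Z**2 ↦ 2·1·2·100 = 400
  2*Z**3 ↦ 2·1·1·1000 = 2000
Sum: F(6, 2, 10) = (216) + (72) + (-360) + (24) + (120) + (-1200) + (-16) + (-40) + (400) + (2000) = 1216.
Reducing mod 11: 1216 ≡ 6 (mod 11).
Since F(a, b, c) ≡ 6 ≠ 0 (mod 11), P does NOT lie on the curve.


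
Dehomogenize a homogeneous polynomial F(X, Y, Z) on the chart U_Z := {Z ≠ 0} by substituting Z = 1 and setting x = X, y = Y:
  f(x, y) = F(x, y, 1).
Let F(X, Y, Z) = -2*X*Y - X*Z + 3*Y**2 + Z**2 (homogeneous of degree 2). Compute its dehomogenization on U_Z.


f(x, y) = -2*x*y - x + 3*y**2 + 1

On U_Z we set Z = 1. Each monomial c·X^i·Y^j·Z^k in F becomes c·x^i·y^j·1^k = c·x^i·y^j.
Substituting Z = 1: F(X, Y, 1) = -2*x*y - x + 3*y**2 + 1.
Note: deg(f) ≤ deg(F) = 2; strict inequality happens when F is divisible by Z (lost terms).


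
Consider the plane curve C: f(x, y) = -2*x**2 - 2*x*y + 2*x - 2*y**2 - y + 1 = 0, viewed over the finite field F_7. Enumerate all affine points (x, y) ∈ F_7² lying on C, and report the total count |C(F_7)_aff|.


Affine F_7-points: {(0, 4), (0, 6), (2, 2), (2, 6), (4, 2), (4, 4)}; count = 6.

For each of the 49 pairs (x, y) ∈ F_7², evaluate f(x, y) mod 7. Record the zeros.
  x = 0: [0↦1, 1↦5, 2↦5, 3↦1, 4↦0, 5↦2, 6↦0]  zeros at y ∈ {4, 6}
  x = 1: [0↦1, 1↦3, 2↦1, 3↦2, 4↦6, 5↦6, 6↦2]  zeros at y ∈ ∅
  x = 2: [0↦4, 1↦4, 2↦0, 3↦6, 4↦1, 5↦6, 6↦0]  zeros at y ∈ {2, 6}
  x = 3: [0↦3, 1↦1, 2↦2, 3↦6, 4↦6, 5↦2, 6↦1]  zeros at y ∈ ∅
  x = 4: [0↦5, 1↦1, 2↦0, 3↦2, 4↦0, 5↦1, 6↦5]  zeros at y ∈ {2, 4}
  x = 5: [0↦3, 1↦4, 2↦1, 3↦1, 4↦4, 5↦3, 6↦5]  zeros at y ∈ ∅
  x = 6: [0↦4, 1↦3, 2↦5, 3↦3, 4↦4, 5↦1, 6↦1]  zeros at y ∈ ∅
Collecting zeros: affine points = {(0, 4), (0, 6), (2, 2), (2, 6), (4, 2), (4, 4)}.
Total count |C(F_7)_aff| = 6.


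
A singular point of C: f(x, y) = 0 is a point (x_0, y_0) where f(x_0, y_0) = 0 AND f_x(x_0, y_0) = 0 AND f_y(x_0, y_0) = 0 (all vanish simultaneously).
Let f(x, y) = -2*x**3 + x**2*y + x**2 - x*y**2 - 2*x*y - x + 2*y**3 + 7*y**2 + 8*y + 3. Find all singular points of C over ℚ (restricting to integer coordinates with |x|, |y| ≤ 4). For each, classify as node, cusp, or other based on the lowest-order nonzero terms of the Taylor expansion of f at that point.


Singular points: {(0, -1)}; classification: cusp.

Compute partial derivatives:
  f_x = -6*x**2 + 2*x*y + 2*x - y**2 - 2*y - 1.
  f_y = x**2 - 2*x*y - 2*x + 6*y**2 + 14*y + 8.
Scan x_0 ∈ {−4, ..., 4}. For each x_0, f_y(x_0, y) is a polynomial in y; find its integer roots y ∈ {−4, ..., 4}, then test f_x and f at those candidates.
  x = -4: f_y(-4, y) = 6*y**2 + 22*y + 32; no integer root y with |y| ≤ 4.
  x = -3: f_y(-3, y) = 6*y**2 + 20*y + 23; no integer root y with |y| ≤ 4.
  x = -2: f_y(-2, y) = 6*y**2 + 18*y + 16; no integer root y with |y| ≤ 4.
  x = -1: f_y(-1, y) = 6*y**2 + 16*y + 11; no integer root y with |y| ≤ 4.
  x = 0: f_y(0, y) = 6*y**2 + 14*y + 8; vanishes at y ∈ {-1}. (0, -1): f_x = 0, f = 0 — SINGULAR.
  x = 1: f_y(1, y) = 6*y**2 + 12*y + 7; no integer root y with |y| ≤ 4.
  x = 2: f_y(2, y) = 6*y**2 + 10*y + 8; no integer root y with |y| ≤ 4.
  x = 3: f_y(3, y) = 6*y**2 + 8*y + 11; no integer root y with |y| ≤ 4.
  x = 4: f_y(4, y) = 6*y**2 + 6*y + 16; no integer root y with |y| ≤ 4.
Only singular point on the grid: (0, -1).
Classify: substitute x = 0 + u, y = -1 + v and expand: f = -2*u**3 + u**2*v - u*v**2 + 2*v**3 + v**2.
No constant or linear terms (consistent with a singular point). Quadratic part: v**2. Cubic part: -2*u**3 + u**2*v - u*v**2 + 2*v**3.
The quadratic part v**2 is a perfect square, so there is a single (double) tangent line v = 0, i.e. y = -1. Restricting the cubic part to that line (v = 0) leaves -2*u**3 ≠ 0, so f is not divisible by v and the branch is v² ≈ 2*u**3 to lowest order — this is a cusp.
Classification: cusp.


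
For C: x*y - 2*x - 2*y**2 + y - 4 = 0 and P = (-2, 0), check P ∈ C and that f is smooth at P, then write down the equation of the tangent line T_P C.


Tangent line at P: -2*x - y - 4 = 0.

Step 1: f(-2, 0) = 0, so P lies on C.
Step 2: partial derivatives
  f_x(x, y) = y - 2, f_y(x, y) = x - 4*y + 1.
  f_x(P) = -2, f_y(P) = -1 (gradient nonzero, so P is smooth).
Step 3: tangent line at P: -2·(x − -2) + -1·(y − 0) = 0.
Expanding: -2*x - y - 4 = 0.


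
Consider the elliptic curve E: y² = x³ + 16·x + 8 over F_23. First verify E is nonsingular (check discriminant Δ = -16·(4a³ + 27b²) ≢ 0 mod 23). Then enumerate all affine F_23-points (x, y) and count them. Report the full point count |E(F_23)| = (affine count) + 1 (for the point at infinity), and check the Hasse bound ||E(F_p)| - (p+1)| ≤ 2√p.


Affine points = {(0, 10), (0, 13), (1, 5), (1, 18), (2, 5), (2, 18), (5, 11), (5, 12), (7, 7), (7, 16), (8, 2), (8, 21), (10, 8), (10, 15), (14, 3), (14, 20), (15, 9), (15, 14), (16, 6), (16, 17), (17, 8), (17, 15), (19, 8), (19, 15), (20, 5), (20, 18)}; affine count = 26; |E(F_23)| = 27.

Discriminant check: Δ ∝ 4a³ + 27b² = 4·16³ + 27·8² = 4·4096 + 27·64 ≡ 11 (mod 23). Nonzero ⇒ E is nonsingular.
For each x ∈ F_23, compute rhs = x³ + 16·x + 8 mod 23, then count y ∈ F_23 with y² ≡ rhs.
  x = 0: rhs = 8, matching y values: 10, 13 (2 points).
  x = 1: rhs = 2, matching y values: 5, 18 (2 points).
  x = 2: rhs = 2, matching y values: 5, 18 (2 points).
  x = 3: rhs = 14, matching y values: none (0 points).
  x = 4: rhs = 21, matching y values: none (0 points).
  x = 5: rhs = 6, matching y values: 11, 12 (2 points).
  x = 6: rhs = 21, matching y values: none (0 points).
  x = 7: rhs = 3, matching y values: 7, 16 (2 points).
  x = 8: rhs = 4, matching y values: 2, 21 (2 points).
  x = 9: rhs = 7, matching y values: none (0 points).
  x = 10: rhs = 18, matching y values: 8, 15 (2 points).
  x = 11: rhs = 20, matching y values: none (0 points).
  x = 12: rhs = 19, matching y values: none (0 points).
  x = 13: rhs = 21, matching y values: none (0 points).
  x = 14: rhs = 9, matching y values: 3, 20 (2 points).
  x = 15: rhs = 12, matching y values: 9, 14 (2 points).
  x = 16: rhs = 13, matching y values: 6, 17 (2 points).
  x = 17: rhs = 18, matching y values: 8, 15 (2 points).
  x = 18: rhs = 10, matching y values: none (0 points).
  x = 19: rhs = 18, matching y values: 8, 15 (2 points).
  x = 20: rhs = 2, matching y values: 5, 18 (2 points).
  x = 21: rhs = 14, matching y values: none (0 points).
  x = 22: rhs = 14, matching y values: none (0 points).
Total affine count: 26.
Full point count |E(F_23)| = 26 + 1 = 27.
Hasse bound: |27 − (23+1)| = |3| = 3 ≤ 2√23 ≈ 9.5917 ✓.


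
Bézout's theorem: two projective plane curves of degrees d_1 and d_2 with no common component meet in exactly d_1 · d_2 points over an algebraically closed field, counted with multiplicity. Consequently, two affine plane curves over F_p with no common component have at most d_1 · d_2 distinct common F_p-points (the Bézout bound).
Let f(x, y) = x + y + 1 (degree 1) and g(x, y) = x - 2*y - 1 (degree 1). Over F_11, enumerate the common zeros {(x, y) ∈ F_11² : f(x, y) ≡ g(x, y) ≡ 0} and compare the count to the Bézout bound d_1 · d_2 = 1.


Common zeros: {(7, 3)}; count = 1; Bézout bound = 1.

deg(f) = 1, deg(g) = 1, so Bézout bound = 1.
Scan x ∈ F_11. For each x, list the y ∈ F_11 with f(x, y) ≡ 0 and those with g(x, y) ≡ 0 (mod 11); the common zeros in that column are the intersection.
  x = 0: f ≡ 0 at y ∈ {10}; g ≡ 0 at y ∈ {5}; common: ∅.
  x = 1: f ≡ 0 at y ∈ {9}; g ≡ 0 at y ∈ {0}; common: ∅.
  x = 2: f ≡ 0 at y ∈ {8}; g ≡ 0 at y ∈ {6}; common: ∅.
  x = 3: f ≡ 0 at y ∈ {7}; g ≡ 0 at y ∈ {1}; common: ∅.
  x = 4: f ≡ 0 at y ∈ {6}; g ≡ 0 at y ∈ {7}; common: ∅.
  x = 5: f ≡ 0 at y ∈ {5}; g ≡ 0 at y ∈ {2}; common: ∅.
  x = 6: f ≡ 0 at y ∈ {4}; g ≡ 0 at y ∈ {8}; common: ∅.
  x = 7: f ≡ 0 at y ∈ {3}; g ≡ 0 at y ∈ {3}; common: {3}.
  x = 8: f ≡ 0 at y ∈ {2}; g ≡ 0 at y ∈ {9}; common: ∅.
  x = 9: f ≡ 0 at y ∈ {1}; g ≡ 0 at y ∈ {4}; common: ∅.
  x = 10: f ≡ 0 at y ∈ {0}; g ≡ 0 at y ∈ {10}; common: ∅.
Collecting: common zeros = {(7, 3)}, so the count is 1.
Comparison with the Bézout bound: 1 ≤ 1 = deg(f)·deg(g), as expected for curves with no common component (the bound is attained).


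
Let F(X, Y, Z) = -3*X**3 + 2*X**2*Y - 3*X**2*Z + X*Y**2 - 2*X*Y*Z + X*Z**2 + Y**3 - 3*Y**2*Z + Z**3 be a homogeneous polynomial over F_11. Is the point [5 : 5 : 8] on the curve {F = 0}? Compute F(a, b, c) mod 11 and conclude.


F(5,5,8) ≡ 6 (mod 11); P is NOT on the curve.

Evaluate F(5, 5, 8) term-by-term (mod 11).
  -3*X**3 ↦ -3·125·1·1 = -375
  2*X**2*Y ↦ 2·25·5·1 = 250
  -3*X**2*Z ↦ -3·25·1·8 = -600
  X*Y**2 ↦ 1·5·25·1 = 125
  -2*X*Y*Z ↦ -2·5·5·8 = -400
  X*Z**2 ↦ 1·5·1·64 = 320
  Y**3 ↦ 1·1·125·1 = 125
  -3*Y**2*Z ↦ -3·1·25·8 = -600
  Z**3 ↦ 1·1·1·512 = 512
Sum: F(5, 5, 8) = (-375) + (250) + (-600) + (125) + (-400) + (320) + (125) + (-600) + (512) = -643.
Reducing mod 11: -643 ≡ 6 (mod 11).
Since F(a, b, c) ≡ 6 ≠ 0 (mod 11), P does NOT lie on the curve.


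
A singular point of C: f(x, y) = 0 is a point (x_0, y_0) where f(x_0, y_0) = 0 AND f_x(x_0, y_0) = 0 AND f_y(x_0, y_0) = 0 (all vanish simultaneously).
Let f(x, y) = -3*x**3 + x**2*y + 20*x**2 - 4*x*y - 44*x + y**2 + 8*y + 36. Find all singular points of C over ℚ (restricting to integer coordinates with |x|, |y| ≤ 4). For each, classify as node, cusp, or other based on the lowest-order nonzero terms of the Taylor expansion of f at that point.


Singular points: {(2, -2)}; classification: cusp.

Compute partial derivatives:
  f_x = -9*x**2 + 2*x*y + 40*x - 4*y - 44.
  f_y = x**2 - 4*x + 2*y + 8.
Scan x_0 ∈ {−4, ..., 4}. For each x_0, f_y(x_0, y) is a polynomial in y; find its integer roots y ∈ {−4, ..., 4}, then test f_x and f at those candidates.
  x = -4: f_y(-4, y) = 2*y + 40; no integer root y with |y| ≤ 4.
  x = -3: f_y(-3, y) = 2*y + 29; no integer root y with |y| ≤ 4.
  x = -2: f_y(-2, y) = 2*y + 20; no integer root y with |y| ≤ 4.
  x = -1: f_y(-1, y) = 2*y + 13; no integer root y with |y| ≤ 4.
  x = 0: f_y(0, y) = 2*y + 8; vanishes at y ∈ {-4}. (0, -4): f_x = -28 ≠ 0.
  x = 1: f_y(1, y) = 2*y + 5; no integer root y with |y| ≤ 4.
  x = 2: f_y(2, y) = 2*y + 4; vanishes at y ∈ {-2}. (2, -2): f_x = 0, f = 0 — SINGULAR.
  x = 3: f_y(3, y) = 2*y + 5; no integer root y with |y| ≤ 4.
  x = 4: f_y(4, y) = 2*y + 8; vanishes at y ∈ {-4}. (4, -4): f_x = -44 ≠ 0.
Only singular point on the grid: (2, -2).
Classify: substitute x = 2 + u, y = -2 + v and expand: f = -3*u**3 + u**2*v + v**2.
No constant or linear terms (consistent with a singular point). Quadratic part: v**2. Cubic part: -3*u**3 + u**2*v.
The quadratic part v**2 is a perfect square, so there is a single (double) tangent line v = 0, i.e. y = -2. Restricting the cubic part to that line (v = 0) leaves -3*u**3 ≠ 0, so f is not divisible by v and the branch is v² ≈ 3*u**3 to lowest order — this is a cusp.
Classification: cusp.


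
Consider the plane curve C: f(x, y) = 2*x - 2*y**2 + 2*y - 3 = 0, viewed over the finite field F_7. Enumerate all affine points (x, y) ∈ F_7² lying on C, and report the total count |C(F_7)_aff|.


Affine F_7-points: {(0, 2), (0, 6), (3, 4), (4, 3), (4, 5), (5, 0), (5, 1)}; count = 7.

For each of the 49 pairs (x, y) ∈ F_7², evaluate f(x, y) mod 7. Record the zeros.
  x = 0: [0↦4, 1↦4, 2↦0, 3↦6, 4↦1, 5↦6, 6↦0]  zeros at y ∈ {2, 6}
  x = 1: [0↦6, 1↦6, 2↦2, 3↦1, 4↦3, 5↦1, 6↦2]  zeros at y ∈ ∅
  x = 2: [0↦1, 1↦1, 2↦4, 3↦3, 4↦5, 5↦3, 6↦4]  zeros at y ∈ ∅
  x = 3: [0↦3, 1↦3, 2↦6, 3↦5, 4↦0, 5↦5, 6↦6]  zeros at y ∈ {4}
  x = 4: [0↦5, 1↦5, 2↦1, 3↦0, 4↦2, 5↦0, 6↦1]  zeros at y ∈ {3, 5}
  x = 5: [0↦0, 1↦0, 2↦3, 3↦2, 4↦4, 5↦2, 6↦3]  zeros at y ∈ {0, 1}
  x = 6: [0↦2, 1↦2, 2↦5, 3↦4, 4↦6, 5↦4, 6↦5]  zeros at y ∈ ∅
Collecting zeros: affine points = {(0, 2), (0, 6), (3, 4), (4, 3), (4, 5), (5, 0), (5, 1)}.
Total count |C(F_7)_aff| = 7.


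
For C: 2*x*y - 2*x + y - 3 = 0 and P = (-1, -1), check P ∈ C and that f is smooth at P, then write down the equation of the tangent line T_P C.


Tangent line at P: -4*x - y - 5 = 0.

Step 1: f(-1, -1) = 0, so P lies on C.
Step 2: partial derivatives
  f_x(x, y) = 2*y - 2, f_y(x, y) = 2*x + 1.
  f_x(P) = -4, f_y(P) = -1 (gradient nonzero, so P is smooth).
Step 3: tangent line at P: -4·(x − -1) + -1·(y − -1) = 0.
Expanding: -4*x - y - 5 = 0.


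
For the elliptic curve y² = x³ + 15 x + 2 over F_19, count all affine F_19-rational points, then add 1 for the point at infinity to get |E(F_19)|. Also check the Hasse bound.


Affine points = {(3, 6), (3, 13), (6, 2), (6, 17), (8, 8), (8, 11), (9, 7), (9, 12), (11, 4), (11, 15), (13, 0), (14, 7), (14, 12), (15, 7), (15, 12), (16, 5), (16, 14), (18, 9), (18, 10)}; affine count = 19; |E(F_19)| = 20.

Discriminant check: Δ ∝ 4a³ + 27b² = 4·15³ + 27·2² = 4·3375 + 27·4 ≡ 4 (mod 19). Nonzero ⇒ E is nonsingular.
For each x ∈ F_19, compute rhs = x³ + 15·x + 2 mod 19, then count y ∈ F_19 with y² ≡ rhs.
  x = 0: rhs = 2, matching y values: none (0 points).
  x = 1: rhs = 18, matching y values: none (0 points).
  x = 2: rhs = 2, matching y values: none (0 points).
  x = 3: rhs = 17, matching y values: 6, 13 (2 points).
  x = 4: rhs = 12, matching y values: none (0 points).
  x = 5: rhs = 12, matching y values: none (0 points).
  x = 6: rhs = 4, matching y values: 2, 17 (2 points).
  x = 7: rhs = 13, matching y values: none (0 points).
  x = 8: rhs = 7, matching y values: 8, 11 (2 points).
  x = 9: rhs = 11, matching y values: 7, 12 (2 points).
  x = 10: rhs = 12, matching y values: none (0 points).
  x = 11: rhs = 16, matching y values: 4, 15 (2 points).
  x = 12: rhs = 10, matching y values: none (0 points).
  x = 13: rhs = 0, matching y values: 0 (1 points).
  x = 14: rhs = 11, matching y values: 7, 12 (2 points).
  x = 15: rhs = 11, matching y values: 7, 12 (2 points).
  x = 16: rhs = 6, matching y values: 5, 14 (2 points).
  x = 17: rhs = 2, matching y values: none (0 points).
  x = 18: rhs = 5, matching y values: 9, 10 (2 points).
Total affine count: 19.
Full point count |E(F_19)| = 19 + 1 = 20.
Hasse bound: |20 − (19+1)| = |0| = 0 ≤ 2√19 ≈ 8.7178 ✓.


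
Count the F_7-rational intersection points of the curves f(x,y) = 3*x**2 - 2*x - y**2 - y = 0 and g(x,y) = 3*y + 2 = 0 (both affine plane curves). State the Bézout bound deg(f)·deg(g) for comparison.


Common zeros: ∅; count = 0; Bézout bound = 2.

deg(f) = 2, deg(g) = 1, so Bézout bound = 2.
Scan x ∈ F_7. For each x, list the y ∈ F_7 with f(x, y) ≡ 0 and those with g(x, y) ≡ 0 (mod 7); the common zeros in that column are the intersection.
  x = 0: f ≡ 0 at y ∈ {0, 6}; g ≡ 0 at y ∈ {4}; common: ∅.
  x = 1: f ≡ 0 at y ∈ ∅; g ≡ 0 at y ∈ {4}; common: ∅.
  x = 2: f ≡ 0 at y ∈ ∅; g ≡ 0 at y ∈ {4}; common: ∅.
  x = 3: f ≡ 0 at y ∈ {0, 6}; g ≡ 0 at y ∈ {4}; common: ∅.
  x = 4: f ≡ 0 at y ∈ {3}; g ≡ 0 at y ∈ {4}; common: ∅.
  x = 5: f ≡ 0 at y ∈ {1, 5}; g ≡ 0 at y ∈ {4}; common: ∅.
  x = 6: f ≡ 0 at y ∈ {3}; g ≡ 0 at y ∈ {4}; common: ∅.
Collecting: common zeros = ∅, so the count is 0.
Comparison with the Bézout bound: 0 ≤ 2 = deg(f)·deg(g), as expected for curves with no common component (the affine F_7-count falls short of the bound because intersections may lie at infinity, over extension fields, or carry multiplicity).


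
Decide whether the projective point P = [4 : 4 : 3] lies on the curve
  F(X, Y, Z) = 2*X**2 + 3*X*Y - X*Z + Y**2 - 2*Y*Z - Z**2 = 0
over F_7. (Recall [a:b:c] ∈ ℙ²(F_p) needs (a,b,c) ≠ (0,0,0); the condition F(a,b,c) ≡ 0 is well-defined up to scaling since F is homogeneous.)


F(4,4,3) ≡ 2 (mod 7); P is NOT on the curve.

Evaluate F(4, 4, 3) term-by-term (mod 7).
  2*X**2 ↦ 2·16·1·1 = 32
  3*X*Y ↦ 3·4·4·1 = 48
  -X*Z ↦ -1·4·1·3 = -12
  Y**2 ↦ 1·1·16·1 = 16
  -2*Y*Z ↦ -2·1·4·3 = -24
  -Z**2 ↦ -1·1·1·9 = -9
Sum: F(4, 4, 3) = (32) + (48) + (-12) + (16) + (-24) + (-9) = 51.
Reducing mod 7: 51 ≡ 2 (mod 7).
Since F(a, b, c) ≡ 2 ≠ 0 (mod 7), P does NOT lie on the curve.


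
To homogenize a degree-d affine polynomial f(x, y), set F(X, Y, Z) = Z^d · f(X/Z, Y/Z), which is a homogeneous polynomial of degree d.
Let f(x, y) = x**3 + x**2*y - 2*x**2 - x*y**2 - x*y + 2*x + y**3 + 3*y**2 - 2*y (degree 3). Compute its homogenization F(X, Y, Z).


F(X, Y, Z) = X**3 + X**2*Y - 2*X**2*Z - X*Y**2 - X*Y*Z + 2*X*Z**2 + Y**3 + 3*Y**2*Z - 2*Y*Z**2

deg(f) = 3.
Substitute x = X/Z, y = Y/Z into f, then multiply by Z^3.
  monomial 1·x^3·y^0 ↦ 1·X^3·Y^0·Z^0.
  monomial 1·x^2·y^1 ↦ 1·X^2·Y^1·Z^0.
  monomial -2·x^2·y^0 ↦ -2·X^2·Y^0·Z^1.
  monomial -1·x^1·y^2 ↦ -1·X^1·Y^2·Z^0.
  monomial -1·x^1·y^1 ↦ -1·X^1·Y^1·Z^1.
  monomial 2·x^1·y^0 ↦ 2·X^1·Y^0·Z^2.
  monomial 1·x^0·y^3 ↦ 1·X^0·Y^3·Z^0.
  monomial 3·x^0·y^2 ↦ 3·X^0·Y^2·Z^1.
  monomial -2·x^0·y^1 ↦ -2·X^0·Y^1·Z^2.
Collecting: F(X, Y, Z) = X**3 + X**2*Y - 2*X**2*Z - X*Y**2 - X*Y*Z + 2*X*Z**2 + Y**3 + 3*Y**2*Z - 2*Y*Z**2.


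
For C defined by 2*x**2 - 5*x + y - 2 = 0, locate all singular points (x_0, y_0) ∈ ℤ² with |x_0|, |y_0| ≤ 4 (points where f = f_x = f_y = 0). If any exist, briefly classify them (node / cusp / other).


No singular points in the scanned grid; C is smooth there.

Compute partial derivatives:
  f_x = 4*x - 5.
  f_y = 1.
f_y = 1 is a nonzero constant, so f_y never vanishes: no point (x, y) can satisfy f = f_x = f_y = 0. In particular no (x, y) ∈ {−4, ..., 4}² is singular; the curve is smooth.


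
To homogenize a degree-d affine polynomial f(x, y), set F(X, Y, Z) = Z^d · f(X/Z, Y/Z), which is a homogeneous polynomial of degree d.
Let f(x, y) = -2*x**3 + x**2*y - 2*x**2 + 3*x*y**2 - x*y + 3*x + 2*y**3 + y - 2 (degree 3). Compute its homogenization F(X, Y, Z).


F(X, Y, Z) = -2*X**3 + X**2*Y - 2*X**2*Z + 3*X*Y**2 - X*Y*Z + 3*X*Z**2 + 2*Y**3 + Y*Z**2 - 2*Z**3

deg(f) = 3.
Substitute x = X/Z, y = Y/Z into f, then multiply by Z^3.
  monomial -2·x^3·y^0 ↦ -2·X^3·Y^0·Z^0.
  monomial 1·x^2·y^1 ↦ 1·X^2·Y^1·Z^0.
  monomial -2·x^2·y^0 ↦ -2·X^2·Y^0·Z^1.
  monomial 3·x^1·y^2 ↦ 3·X^1·Y^2·Z^0.
  monomial -1·x^1·y^1 ↦ -1·X^1·Y^1·Z^1.
  monomial 3·x^1·y^0 ↦ 3·X^1·Y^0·Z^2.
  monomial 2·x^0·y^3 ↦ 2·X^0·Y^3·Z^0.
  monomial 1·x^0·y^1 ↦ 1·X^0·Y^1·Z^2.
  monomial -2·x^0·y^0 ↦ -2·X^0·Y^0·Z^3.
Collecting: F(X, Y, Z) = -2*X**3 + X**2*Y - 2*X**2*Z + 3*X*Y**2 - X*Y*Z + 3*X*Z**2 + 2*Y**3 + Y*Z**2 - 2*Z**3.


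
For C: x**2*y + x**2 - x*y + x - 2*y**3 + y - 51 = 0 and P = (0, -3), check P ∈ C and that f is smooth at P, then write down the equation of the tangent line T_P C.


Tangent line at P: 4*x - 53*y - 159 = 0.

Step 1: f(0, -3) = 0, so P lies on C.
Step 2: partial derivatives
  f_x(x, y) = 2*x*y + 2*x - y + 1, f_y(x, y) = x**2 - x - 6*y**2 + 1.
  f_x(P) = 4, f_y(P) = -53 (gradient nonzero, so P is smooth).
Step 3: tangent line at P: 4·(x − 0) + -53·(y − -3) = 0.
Expanding: 4*x - 53*y - 159 = 0.


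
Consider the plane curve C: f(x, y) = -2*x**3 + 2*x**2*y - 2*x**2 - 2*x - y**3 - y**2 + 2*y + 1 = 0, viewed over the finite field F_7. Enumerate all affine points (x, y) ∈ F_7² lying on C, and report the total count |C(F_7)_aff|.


Affine F_7-points: {(0, 2), (3, 0), (3, 2), (3, 4), (4, 5), (5, 1), (5, 2), (5, 3), (6, 3)}; count = 9.

For each of the 49 pairs (x, y) ∈ F_7², evaluate f(x, y) mod 7. Record the zeros.
  x = 0: [0↦1, 1↦1, 2↦0, 3↦6, 4↦6, 5↦1, 6↦6]  zeros at y ∈ {2}
  x = 1: [0↦2, 1↦4, 2↦5, 3↦6, 4↦1, 5↦5, 6↦5]  zeros at y ∈ ∅
  x = 2: [0↦1, 1↦2, 2↦2, 3↦2, 4↦3, 5↦6, 6↦5]  zeros at y ∈ ∅
  x = 3: [0↦0, 1↦4, 2↦0, 3↦3, 4↦0, 5↦6, 6↦1]  zeros at y ∈ {0, 2, 4}
  x = 4: [0↦1, 1↦5, 2↦1, 3↦4, 4↦1, 5↦0, 6↦2]  zeros at y ∈ {5}
  x = 5: [0↦6, 1↦0, 2↦0, 3↦0, 4↦1, 5↦4, 6↦3]  zeros at y ∈ {1, 2, 3}
  x = 6: [0↦3, 1↦5, 2↦6, 3↦0, 4↦2, 5↦6, 6↦6]  zeros at y ∈ {3}
Collecting zeros: affine points = {(0, 2), (3, 0), (3, 2), (3, 4), (4, 5), (5, 1), (5, 2), (5, 3), (6, 3)}.
Total count |C(F_7)_aff| = 9.


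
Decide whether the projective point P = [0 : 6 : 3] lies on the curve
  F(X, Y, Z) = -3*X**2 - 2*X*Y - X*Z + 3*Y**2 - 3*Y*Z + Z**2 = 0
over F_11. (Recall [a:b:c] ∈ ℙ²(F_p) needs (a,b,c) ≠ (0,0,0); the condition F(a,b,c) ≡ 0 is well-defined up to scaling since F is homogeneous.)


F(0,6,3) ≡ 8 (mod 11); P is NOT on the curve.

Evaluate F(0, 6, 3) term-by-term (mod 11).
  -3*X**2 ↦ -3·0·1·1 = 0
  -2*X*Y ↦ -2·0·6·1 = 0
  -X*Z ↦ -1·0·1·3 = 0
  3*Y**2 ↦ 3·1·36·1 = 108
  -3*Y*Z ↦ -3·1·6·3 = -54
  Z**2 ↦ 1·1·1·9 = 9
Sum: F(0, 6, 3) = (0) + (0) + (0) + (108) + (-54) + (9) = 63.
Reducing mod 11: 63 ≡ 8 (mod 11).
Since F(a, b, c) ≡ 8 ≠ 0 (mod 11), P does NOT lie on the curve.


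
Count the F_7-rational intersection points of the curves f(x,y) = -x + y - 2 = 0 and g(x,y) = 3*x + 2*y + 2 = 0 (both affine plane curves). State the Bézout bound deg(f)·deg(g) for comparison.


Common zeros: {(3, 5)}; count = 1; Bézout bound = 1.

deg(f) = 1, deg(g) = 1, so Bézout bound = 1.
Scan x ∈ F_7. For each x, list the y ∈ F_7 with f(x, y) ≡ 0 and those with g(x, y) ≡ 0 (mod 7); the common zeros in that column are the intersection.
  x = 0: f ≡ 0 at y ∈ {2}; g ≡ 0 at y ∈ {6}; common: ∅.
  x = 1: f ≡ 0 at y ∈ {3}; g ≡ 0 at y ∈ {1}; common: ∅.
  x = 2: f ≡ 0 at y ∈ {4}; g ≡ 0 at y ∈ {3}; common: ∅.
  x = 3: f ≡ 0 at y ∈ {5}; g ≡ 0 at y ∈ {5}; common: {5}.
  x = 4: f ≡ 0 at y ∈ {6}; g ≡ 0 at y ∈ {0}; common: ∅.
  x = 5: f ≡ 0 at y ∈ {0}; g ≡ 0 at y ∈ {2}; common: ∅.
  x = 6: f ≡ 0 at y ∈ {1}; g ≡ 0 at y ∈ {4}; common: ∅.
Collecting: common zeros = {(3, 5)}, so the count is 1.
Comparison with the Bézout bound: 1 ≤ 1 = deg(f)·deg(g), as expected for curves with no common component (the bound is attained).


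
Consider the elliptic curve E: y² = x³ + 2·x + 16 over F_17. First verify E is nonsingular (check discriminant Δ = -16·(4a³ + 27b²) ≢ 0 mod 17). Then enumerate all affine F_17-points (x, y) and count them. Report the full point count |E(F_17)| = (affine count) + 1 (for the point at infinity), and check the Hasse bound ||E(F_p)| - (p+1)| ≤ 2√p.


Affine points = {(0, 4), (0, 13), (1, 6), (1, 11), (3, 7), (3, 10), (5, 7), (5, 10), (7, 4), (7, 13), (8, 0), (9, 7), (9, 10), (10, 4), (10, 13), (11, 3), (11, 14), (12, 0), (14, 0), (15, 2), (15, 15), (16, 8), (16, 9)}; affine count = 23; |E(F_17)| = 24.

Discriminant check: Δ ∝ 4a³ + 27b² = 4·2³ + 27·16² = 4·8 + 27·256 ≡ 8 (mod 17). Nonzero ⇒ E is nonsingular.
For each x ∈ F_17, compute rhs = x³ + 2·x + 16 mod 17, then count y ∈ F_17 with y² ≡ rhs.
  x = 0: rhs = 16, matching y values: 4, 13 (2 points).
  x = 1: rhs = 2, matching y values: 6, 11 (2 points).
  x = 2: rhs = 11, matching y values: none (0 points).
  x = 3: rhs = 15, matching y values: 7, 10 (2 points).
  x = 4: rhs = 3, matching y values: none (0 points).
  x = 5: rhs = 15, matching y values: 7, 10 (2 points).
  x = 6: rhs = 6, matching y values: none (0 points).
  x = 7: rhs = 16, matching y values: 4, 13 (2 points).
  x = 8: rhs = 0, matching y values: 0 (1 points).
  x = 9: rhs = 15, matching y values: 7, 10 (2 points).
  x = 10: rhs = 16, matching y values: 4, 13 (2 points).
  x = 11: rhs = 9, matching y values: 3, 14 (2 points).
  x = 12: rhs = 0, matching y values: 0 (1 points).
  x = 13: rhs = 12, matching y values: none (0 points).
  x = 14: rhs = 0, matching y values: 0 (1 points).
  x = 15: rhs = 4, matching y values: 2, 15 (2 points).
  x = 16: rhs = 13, matching y values: 8, 9 (2 points).
Total affine count: 23.
Full point count |E(F_17)| = 23 + 1 = 24.
Hasse bound: |24 − (17+1)| = |6| = 6 ≤ 2√17 ≈ 8.2462 ✓.


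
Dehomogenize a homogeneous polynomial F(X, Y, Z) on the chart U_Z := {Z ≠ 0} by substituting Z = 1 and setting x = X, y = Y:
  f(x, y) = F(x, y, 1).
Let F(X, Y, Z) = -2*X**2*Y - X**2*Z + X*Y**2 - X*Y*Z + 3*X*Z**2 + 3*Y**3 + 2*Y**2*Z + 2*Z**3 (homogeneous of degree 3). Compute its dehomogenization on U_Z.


f(x, y) = -2*x**2*y - x**2 + x*y**2 - x*y + 3*x + 3*y**3 + 2*y**2 + 2

On U_Z we set Z = 1. Each monomial c·X^i·Y^j·Z^k in F becomes c·x^i·y^j·1^k = c·x^i·y^j.
Substituting Z = 1: F(X, Y, 1) = -2*x**2*y - x**2 + x*y**2 - x*y + 3*x + 3*y**3 + 2*y**2 + 2.
Note: deg(f) ≤ deg(F) = 3; strict inequality happens when F is divisible by Z (lost terms).


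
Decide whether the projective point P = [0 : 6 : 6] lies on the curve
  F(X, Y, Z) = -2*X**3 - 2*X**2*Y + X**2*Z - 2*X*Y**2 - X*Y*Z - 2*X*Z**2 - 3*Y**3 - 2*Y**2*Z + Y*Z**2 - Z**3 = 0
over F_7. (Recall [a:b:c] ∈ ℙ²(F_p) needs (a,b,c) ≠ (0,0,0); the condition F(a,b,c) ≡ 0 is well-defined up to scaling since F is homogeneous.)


F(0,6,6) ≡ 5 (mod 7); P is NOT on the curve.

Evaluate F(0, 6, 6) term-by-term (mod 7).
  -2*X**3 ↦ -2·0·1·1 = 0
  -2*X**2*Y ↦ -2·0·6·1 = 0
  X**2*Z ↦ 1·0·1·6 = 0
  -2*X*Y**2 ↦ -2·0·36·1 = 0
  -X*Y*Z ↦ -1·0·6·6 = 0
  -2*X*Z**2 ↦ -2·0·1·36 = 0
  -3*Y**3 ↦ -3·1·216·1 = -648
  -2*Y**2*Z ↦ -2·1·36·6 = -432
  Y*Z**2 ↦ 1·1·6·36 = 216
  -Z**3 ↦ -1·1·1·216 = -216
Sum: F(0, 6, 6) = (0) + (0) + (0) + (0) + (0) + (0) + (-648) + (-432) + (216) + (-216) = -1080.
Reducing mod 7: -1080 ≡ 5 (mod 7).
Since F(a, b, c) ≡ 5 ≠ 0 (mod 7), P does NOT lie on the curve.


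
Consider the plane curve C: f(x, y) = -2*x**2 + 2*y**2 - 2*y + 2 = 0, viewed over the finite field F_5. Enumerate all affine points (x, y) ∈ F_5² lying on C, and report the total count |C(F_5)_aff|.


Affine F_5-points: {(1, 0), (1, 1), (4, 0), (4, 1)}; count = 4.

For each of the 25 pairs (x, y) ∈ F_5², evaluate f(x, y) mod 5. Record the zeros.
  x = 0: [0↦2, 1↦2, 2↦1, 3↦4, 4↦1]  zeros at y ∈ ∅
  x = 1: [0↦0, 1↦0, 2↦4, 3↦2, 4↦4]  zeros at y ∈ {0, 1}
  x = 2: [0↦4, 1↦4, 2↦3, 3↦1, 4↦3]  zeros at y ∈ ∅
  x = 3: [0↦4, 1↦4, 2↦3, 3↦1, 4↦3]  zeros at y ∈ ∅
  x = 4: [0↦0, 1↦0, 2↦4, 3↦2, 4↦4]  zeros at y ∈ {0, 1}
Collecting zeros: affine points = {(1, 0), (1, 1), (4, 0), (4, 1)}.
Total count |C(F_5)_aff| = 4.


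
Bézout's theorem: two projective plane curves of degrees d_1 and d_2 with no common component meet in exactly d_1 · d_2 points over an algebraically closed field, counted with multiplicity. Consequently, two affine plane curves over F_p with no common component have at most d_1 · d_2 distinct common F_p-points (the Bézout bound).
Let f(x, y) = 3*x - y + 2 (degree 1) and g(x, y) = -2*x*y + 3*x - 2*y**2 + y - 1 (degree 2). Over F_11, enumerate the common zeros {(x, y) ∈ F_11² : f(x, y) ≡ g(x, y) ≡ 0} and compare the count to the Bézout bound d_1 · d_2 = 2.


Common zeros: ∅; count = 0; Bézout bound = 2.

deg(f) = 1, deg(g) = 2, so Bézout bound = 2.
Scan x ∈ F_11. For each x, list the y ∈ F_11 with f(x, y) ≡ 0 and those with g(x, y) ≡ 0 (mod 11); the common zeros in that column are the intersection.
  x = 0: f ≡ 0 at y ∈ {2}; g ≡ 0 at y ∈ {8, 9}; common: ∅.
  x = 1: f ≡ 0 at y ∈ {5}; g ≡ 0 at y ∈ ∅; common: ∅.
  x = 2: f ≡ 0 at y ∈ {8}; g ≡ 0 at y ∈ {1, 3}; common: ∅.
  x = 3: f ≡ 0 at y ∈ {0}; g ≡ 0 at y ∈ {4, 10}; common: ∅.
  x = 4: f ≡ 0 at y ∈ {3}; g ≡ 0 at y ∈ {0, 2}; common: ∅.
  x = 5: f ≡ 0 at y ∈ {6}; g ≡ 0 at y ∈ ∅; common: ∅.
  x = 6: f ≡ 0 at y ∈ {9}; g ≡ 0 at y ∈ {5, 6}; common: ∅.
  x = 7: f ≡ 0 at y ∈ {1}; g ≡ 0 at y ∈ ∅; common: ∅.
  x = 8: f ≡ 0 at y ∈ {4}; g ≡ 0 at y ∈ ∅; common: ∅.
  x = 9: f ≡ 0 at y ∈ {7}; g ≡ 0 at y ∈ ∅; common: ∅.
  x = 10: f ≡ 0 at y ∈ {10}; g ≡ 0 at y ∈ ∅; common: ∅.
Collecting: common zeros = ∅, so the count is 0.
Comparison with the Bézout bound: 0 ≤ 2 = deg(f)·deg(g), as expected for curves with no common component (the affine F_11-count falls short of the bound because intersections may lie at infinity, over extension fields, or carry multiplicity).


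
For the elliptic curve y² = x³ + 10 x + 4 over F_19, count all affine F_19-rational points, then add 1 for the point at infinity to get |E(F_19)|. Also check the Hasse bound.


Affine points = {(0, 2), (0, 17), (3, 2), (3, 17), (8, 8), (8, 11), (9, 5), (9, 14), (11, 1), (11, 18), (12, 3), (12, 16), (14, 0), (16, 2), (16, 17)}; affine count = 15; |E(F_19)| = 16.

Discriminant check: Δ ∝ 4a³ + 27b² = 4·10³ + 27·4² = 4·1000 + 27·16 ≡ 5 (mod 19). Nonzero ⇒ E is nonsingular.
For each x ∈ F_19, compute rhs = x³ + 10·x + 4 mod 19, then count y ∈ F_19 with y² ≡ rhs.
  x = 0: rhs = 4, matching y values: 2, 17 (2 points).
  x = 1: rhs = 15, matching y values: none (0 points).
  x = 2: rhs = 13, matching y values: none (0 points).
  x = 3: rhs = 4, matching y values: 2, 17 (2 points).
  x = 4: rhs = 13, matching y values: none (0 points).
  x = 5: rhs = 8, matching y values: none (0 points).
  x = 6: rhs = 14, matching y values: none (0 points).
  x = 7: rhs = 18, matching y values: none (0 points).
  x = 8: rhs = 7, matching y values: 8, 11 (2 points).
  x = 9: rhs = 6, matching y values: 5, 14 (2 points).
  x = 10: rhs = 2, matching y values: none (0 points).
  x = 11: rhs = 1, matching y values: 1, 18 (2 points).
  x = 12: rhs = 9, matching y values: 3, 16 (2 points).
  x = 13: rhs = 13, matching y values: none (0 points).
  x = 14: rhs = 0, matching y values: 0 (1 points).
  x = 15: rhs = 14, matching y values: none (0 points).
  x = 16: rhs = 4, matching y values: 2, 17 (2 points).
  x = 17: rhs = 14, matching y values: none (0 points).
  x = 18: rhs = 12, matching y values: none (0 points).
Total affine count: 15.
Full point count |E(F_19)| = 15 + 1 = 16.
Hasse bound: |16 − (19+1)| = |-4| = 4 ≤ 2√19 ≈ 8.7178 ✓.
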